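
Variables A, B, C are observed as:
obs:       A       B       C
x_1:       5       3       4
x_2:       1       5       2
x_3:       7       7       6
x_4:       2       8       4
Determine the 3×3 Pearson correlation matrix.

Step 1 — column means:
  mean(A) = (5 + 1 + 7 + 2) / 4 = 15/4 = 3.75
  mean(B) = (3 + 5 + 7 + 8) / 4 = 23/4 = 5.75
  mean(C) = (4 + 2 + 6 + 4) / 4 = 16/4 = 4

Step 2 — sample variances and covariances s[i,j] = (1/(n-1)) · Σ_k (x_{k,i} - mean_i) · (x_{k,j} - mean_j), with n-1 = 3:
  s[A,A] = ((1.25)·(1.25) + (-2.75)·(-2.75) + (3.25)·(3.25) + (-1.75)·(-1.75)) / 3 = 22.75/3 = 7.5833
  s[A,B] = ((1.25)·(-2.75) + (-2.75)·(-0.75) + (3.25)·(1.25) + (-1.75)·(2.25)) / 3 = -1.25/3 = -0.4167
  s[A,C] = ((1.25)·(0) + (-2.75)·(-2) + (3.25)·(2) + (-1.75)·(0)) / 3 = 12/3 = 4
  s[B,B] = ((-2.75)·(-2.75) + (-0.75)·(-0.75) + (1.25)·(1.25) + (2.25)·(2.25)) / 3 = 14.75/3 = 4.9167
  s[B,C] = ((-2.75)·(0) + (-0.75)·(-2) + (1.25)·(2) + (2.25)·(0)) / 3 = 4/3 = 1.3333
  s[C,C] = ((0)·(0) + (-2)·(-2) + (2)·(2) + (0)·(0)) / 3 = 8/3 = 2.6667
  Sample standard deviations s_i = √(s[i,i]):
  s(A) = √(7.5833) = 2.7538
  s(B) = √(4.9167) = 2.2174
  s(C) = √(2.6667) = 1.633

Step 3 — r_{ij} = s_{ij} / (s_i · s_j):
  r[A,A] = 1 (diagonal).
  r[A,B] = -0.4167 / (2.7538 · 2.2174) = -0.4167 / 6.1061 = -0.0682
  r[A,C] = 4 / (2.7538 · 1.633) = 4 / 4.4969 = 0.8895
  r[B,B] = 1 (diagonal).
  r[B,C] = 1.3333 / (2.2174 · 1.633) = 1.3333 / 3.6209 = 0.3682
  r[C,C] = 1 (diagonal).

R is symmetric with unit diagonal. Assembling:

R = [[1, -0.0682, 0.8895],
 [-0.0682, 1, 0.3682],
 [0.8895, 0.3682, 1]]


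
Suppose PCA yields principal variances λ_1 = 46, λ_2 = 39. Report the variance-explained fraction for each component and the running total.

Step 1 — total variance = trace(Sigma) = Σ λ_i = 46 + 39 = 85.

Step 2 — fraction explained by component i = λ_i / Σ λ:
  PC1: 46/85 = 0.5412
  PC2: 39/85 = 0.4588

Step 3 — cumulative fraction after k components = (λ_1 + ... + λ_k) / Σ λ:
  k = 1: 46/85 = 0.5412
  k = 2: (46 + 39)/85 = 85/85 = 1

Summary (fraction, with percent):

explained: PC1 0.5412 (54.12%), PC2 0.4588 (45.88%);  cumulative: 0.5412, 1


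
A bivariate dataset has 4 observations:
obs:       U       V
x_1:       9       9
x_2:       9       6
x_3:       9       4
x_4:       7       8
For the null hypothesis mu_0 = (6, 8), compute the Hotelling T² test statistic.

Step 1 — sample mean vector:
  mean(U) = (9 + 9 + 9 + 7) / 4 = 34/4 = 8.5
  mean(V) = (9 + 6 + 4 + 8) / 4 = 27/4 = 6.75
  x̄ = (8.5, 6.75),  deviation x̄ - mu_0 = (8.5, 6.75) - (6, 8) = (2.5, -1.25).

Step 2 — sample covariance matrix, S[i,j] = (1/(n-1)) · Σ_k (x_{k,i} - mean_i) · (x_{k,j} - mean_j), divisor n-1 = 3:
  S[U,U] = ((0.5)·(0.5) + (0.5)·(0.5) + (0.5)·(0.5) + (-1.5)·(-1.5)) / 3 = 3/3 = 1
  S[U,V] = ((0.5)·(2.25) + (0.5)·(-0.75) + (0.5)·(-2.75) + (-1.5)·(1.25)) / 3 = -2.5/3 = -0.8333
  S[V,V] = ((2.25)·(2.25) + (-0.75)·(-0.75) + (-2.75)·(-2.75) + (1.25)·(1.25)) / 3 = 14.75/3 = 4.9167
  S = [[1, -0.8333],
 [-0.8333, 4.9167]].

Step 3 — invert S. det(S) = 1·4.9167 - (-0.8333)² = 4.2222.
  S^{-1} = (1/det) · [[d, -b], [-b, a]] = [[1.1645, 0.1974],
 [0.1974, 0.2368]].

Step 4 — quadratic form (x̄ - mu_0)^T · S^{-1} · (x̄ - mu_0):
  S^{-1} · (x̄ - mu_0) = (2.6645, 0.1974),
  (x̄ - mu_0)^T · [...] = (2.5)·(2.6645) + (-1.25)·(0.1974) = 6.4145.

Step 5 — scale by n: T² = 4 · 6.4145 = 25.6579.

T² ≈ 25.6579


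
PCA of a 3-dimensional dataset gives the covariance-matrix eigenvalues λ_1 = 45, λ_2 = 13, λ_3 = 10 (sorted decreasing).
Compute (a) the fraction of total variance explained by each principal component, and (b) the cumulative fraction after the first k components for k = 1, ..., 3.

Step 1 — total variance = trace(Sigma) = Σ λ_i = 45 + 13 + 10 = 68.

Step 2 — fraction explained by component i = λ_i / Σ λ:
  PC1: 45/68 = 0.6618
  PC2: 13/68 = 0.1912
  PC3: 10/68 = 0.1471

Step 3 — cumulative fraction after k components = (λ_1 + ... + λ_k) / Σ λ:
  k = 1: 45/68 = 0.6618
  k = 2: (45 + 13)/68 = 58/68 = 0.8529
  k = 3: (45 + 13 + 10)/68 = 68/68 = 1

Summary (fraction, with percent):

explained: PC1 0.6618 (66.18%), PC2 0.1912 (19.12%), PC3 0.1471 (14.71%);  cumulative: 0.6618, 0.8529, 1


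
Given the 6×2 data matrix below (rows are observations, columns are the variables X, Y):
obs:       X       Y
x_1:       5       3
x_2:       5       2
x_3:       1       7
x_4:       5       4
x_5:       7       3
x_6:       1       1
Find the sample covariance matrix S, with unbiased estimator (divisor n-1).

Step 1 — column means:
  mean(X) = (5 + 5 + 1 + 5 + 7 + 1) / 6 = 24/6 = 4
  mean(Y) = (3 + 2 + 7 + 4 + 3 + 1) / 6 = 20/6 = 3.3333

Step 2 — sample covariance S[i,j] = (1/(n-1)) · Σ_k (x_{k,i} - mean_i) · (x_{k,j} - mean_j), with n-1 = 5.
  S[X,X] = ((1)·(1) + (1)·(1) + (-3)·(-3) + (1)·(1) + (3)·(3) + (-3)·(-3)) / 5 = 30/5 = 6
  S[X,Y] = ((1)·(-0.3333) + (1)·(-1.3333) + (-3)·(3.6667) + (1)·(0.6667) + (3)·(-0.3333) + (-3)·(-2.3333)) / 5 = -6/5 = -1.2
  S[Y,Y] = ((-0.3333)·(-0.3333) + (-1.3333)·(-1.3333) + (3.6667)·(3.6667) + (0.6667)·(0.6667) + (-0.3333)·(-0.3333) + (-2.3333)·(-2.3333)) / 5 = 21.3333/5 = 4.2667

S is symmetric (S[j,i] = S[i,j]). Assembling:

S = [[6, -1.2],
 [-1.2, 4.2667]]


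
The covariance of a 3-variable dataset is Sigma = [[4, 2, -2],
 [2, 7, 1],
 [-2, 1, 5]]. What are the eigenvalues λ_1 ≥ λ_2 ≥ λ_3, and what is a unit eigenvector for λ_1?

Step 1 — characteristic polynomial p(λ) = det(λI - Sigma) = λ³ - tr·λ² + c_1·λ - det, where tr = trace, c_1 = sum of the principal 2×2 minors, det = det(Sigma):
  tr = 4 + 7 + 5 = 16,
  c_1 = (4·7 - (2)²) + (4·5 - (-2)²) + (7·5 - (1)²) = 24 + 16 + 34 = 74,
  det = 4·(7·5 - (1)²) - (2)·((2)·5 - (1)·(-2)) + (-2)·((2)·(1) - 7·(-2)) = 4·(34) - (2)·(12) + (-2)·(16) = 80.
  So p(λ) = λ³ - 16λ² + 74λ - 80.
Step 2 — look for an integer root (rational root theorem: any rational root is an integer divisor of 80). Testing λ = 8:
  p(8) = 512 - 1024 + 592 - 80 = 0  ✓
  Dividing out (λ - 8): p(λ) = (λ - 8)(λ² - 8λ + 10).
Step 3 — remaining eigenvalues from the quadratic λ² - 8λ + 10 = 0:
  Δ = 8² - 4·10 = 64 - 40 = 24,  λ = (8 ± √24)/2 = (8 ± 4.899)/2 ≈ 6.4495 or 1.5505.
  Sorted: λ_1 = 8,  λ_2 = 6.4495,  λ_3 = 1.5505  (check: sum = 16 = tr ✓).

Step 4 — unit eigenvector for λ_1 = 8: v spans the null space of (Sigma - λ_1 I), whose rows are
  r_1 = (-4, 2, -2),  r_2 = (2, -1, 1),  r_3 = (-2, 1, -3).
  v is orthogonal to every row, so take v ∝ r_1 × r_3 = ((2)·(-3) - (-2)·(1), (-2)·(-2) - (-4)·(-3), (-4)·(1) - (2)·(-2)) = (-4, -8, 0).
  Rescale (divide by 4; multiply by -1 so the first nonzero entry is positive): u = (1, 2, 0).
  ||u|| = √((1)² + (2)² + (0)²) = √(5) ≈ 2.2361,  v_1 = u/||u|| ≈ (0.4472, 0.8944, 0) (||v_1|| = 1).

λ_1 = 8,  λ_2 = 6.4495,  λ_3 = 1.5505;  v_1 ≈ (0.4472, 0.8944, 0)


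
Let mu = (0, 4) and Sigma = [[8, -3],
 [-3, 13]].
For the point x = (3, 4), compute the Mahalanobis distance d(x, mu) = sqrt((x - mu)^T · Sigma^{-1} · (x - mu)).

Step 1 — centre the observation: (x - mu) = (3, 0).

Step 2 — invert Sigma. det(Sigma) = 8·13 - (-3)² = 95.
  Sigma^{-1} = (1/det) · [[d, -b], [-b, a]] = [[0.1368, 0.0316],
 [0.0316, 0.0842]].

Step 3 — form the quadratic (x - mu)^T · Sigma^{-1} · (x - mu):
  Sigma^{-1} · (x - mu) = (0.4105, 0.0947).
  (x - mu)^T · [Sigma^{-1} · (x - mu)] = (3)·(0.4105) + (0)·(0.0947) = 1.2316.

Step 4 — take square root: d = √(1.2316) ≈ 1.1098.

d(x, mu) = √(1.2316) ≈ 1.1098


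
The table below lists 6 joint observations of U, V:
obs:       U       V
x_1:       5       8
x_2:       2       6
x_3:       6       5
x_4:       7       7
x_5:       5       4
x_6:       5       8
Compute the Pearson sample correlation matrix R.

Step 1 — column means:
  mean(U) = (5 + 2 + 6 + 7 + 5 + 5) / 6 = 30/6 = 5
  mean(V) = (8 + 6 + 5 + 7 + 4 + 8) / 6 = 38/6 = 6.3333

Step 2 — sample variances and covariances s[i,j] = (1/(n-1)) · Σ_k (x_{k,i} - mean_i) · (x_{k,j} - mean_j), with n-1 = 5:
  s[U,U] = ((0)·(0) + (-3)·(-3) + (1)·(1) + (2)·(2) + (0)·(0) + (0)·(0)) / 5 = 14/5 = 2.8
  s[U,V] = ((0)·(1.6667) + (-3)·(-0.3333) + (1)·(-1.3333) + (2)·(0.6667) + (0)·(-2.3333) + (0)·(1.6667)) / 5 = 1/5 = 0.2
  s[V,V] = ((1.6667)·(1.6667) + (-0.3333)·(-0.3333) + (-1.3333)·(-1.3333) + (0.6667)·(0.6667) + (-2.3333)·(-2.3333) + (1.6667)·(1.6667)) / 5 = 13.3333/5 = 2.6667
  Sample standard deviations s_i = √(s[i,i]):
  s(U) = √(2.8) = 1.6733
  s(V) = √(2.6667) = 1.633

Step 3 — r_{ij} = s_{ij} / (s_i · s_j):
  r[U,U] = 1 (diagonal).
  r[U,V] = 0.2 / (1.6733 · 1.633) = 0.2 / 2.7325 = 0.0732
  r[V,V] = 1 (diagonal).

R is symmetric with unit diagonal. Assembling:

R = [[1, 0.0732],
 [0.0732, 1]]


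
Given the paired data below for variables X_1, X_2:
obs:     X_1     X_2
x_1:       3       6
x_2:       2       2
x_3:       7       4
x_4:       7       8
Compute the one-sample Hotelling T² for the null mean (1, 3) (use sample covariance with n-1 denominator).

Step 1 — sample mean vector:
  mean(X_1) = (3 + 2 + 7 + 7) / 4 = 19/4 = 4.75
  mean(X_2) = (6 + 2 + 4 + 8) / 4 = 20/4 = 5
  x̄ = (4.75, 5),  deviation x̄ - mu_0 = (4.75, 5) - (1, 3) = (3.75, 2).

Step 2 — sample covariance matrix, S[i,j] = (1/(n-1)) · Σ_k (x_{k,i} - mean_i) · (x_{k,j} - mean_j), divisor n-1 = 3:
  S[X_1,X_1] = ((-1.75)·(-1.75) + (-2.75)·(-2.75) + (2.25)·(2.25) + (2.25)·(2.25)) / 3 = 20.75/3 = 6.9167
  S[X_1,X_2] = ((-1.75)·(1) + (-2.75)·(-3) + (2.25)·(-1) + (2.25)·(3)) / 3 = 11/3 = 3.6667
  S[X_2,X_2] = ((1)·(1) + (-3)·(-3) + (-1)·(-1) + (3)·(3)) / 3 = 20/3 = 6.6667
  S = [[6.9167, 3.6667],
 [3.6667, 6.6667]].

Step 3 — invert S. det(S) = 6.9167·6.6667 - (3.6667)² = 32.6667.
  S^{-1} = (1/det) · [[d, -b], [-b, a]] = [[0.2041, -0.1122],
 [-0.1122, 0.2117]].

Step 4 — quadratic form (x̄ - mu_0)^T · S^{-1} · (x̄ - mu_0):
  S^{-1} · (x̄ - mu_0) = (0.5408, 0.0026),
  (x̄ - mu_0)^T · [...] = (3.75)·(0.5408) + (2)·(0.0026) = 2.0332.

Step 5 — scale by n: T² = 4 · 2.0332 = 8.1327.

T² ≈ 8.1327


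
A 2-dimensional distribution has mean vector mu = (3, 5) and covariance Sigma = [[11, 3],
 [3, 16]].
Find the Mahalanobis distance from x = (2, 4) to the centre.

Step 1 — centre the observation: (x - mu) = (-1, -1).

Step 2 — invert Sigma. det(Sigma) = 11·16 - (3)² = 167.
  Sigma^{-1} = (1/det) · [[d, -b], [-b, a]] = [[0.0958, -0.018],
 [-0.018, 0.0659]].

Step 3 — form the quadratic (x - mu)^T · Sigma^{-1} · (x - mu):
  Sigma^{-1} · (x - mu) = (-0.0778, -0.0479).
  (x - mu)^T · [Sigma^{-1} · (x - mu)] = (-1)·(-0.0778) + (-1)·(-0.0479) = 0.1257.

Step 4 — take square root: d = √(0.1257) ≈ 0.3546.

d(x, mu) = √(0.1257) ≈ 0.3546


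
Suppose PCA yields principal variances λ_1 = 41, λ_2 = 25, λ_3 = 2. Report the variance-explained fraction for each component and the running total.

Step 1 — total variance = trace(Sigma) = Σ λ_i = 41 + 25 + 2 = 68.

Step 2 — fraction explained by component i = λ_i / Σ λ:
  PC1: 41/68 = 0.6029
  PC2: 25/68 = 0.3676
  PC3: 2/68 = 0.0294

Step 3 — cumulative fraction after k components = (λ_1 + ... + λ_k) / Σ λ:
  k = 1: 41/68 = 0.6029
  k = 2: (41 + 25)/68 = 66/68 = 0.9706
  k = 3: (41 + 25 + 2)/68 = 68/68 = 1

Summary (fraction, with percent):

explained: PC1 0.6029 (60.29%), PC2 0.3676 (36.76%), PC3 0.0294 (2.94%);  cumulative: 0.6029, 0.9706, 1


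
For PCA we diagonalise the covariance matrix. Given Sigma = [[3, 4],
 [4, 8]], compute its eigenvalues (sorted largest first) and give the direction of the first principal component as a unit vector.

Step 1 — characteristic polynomial of 2×2 Sigma:
  det(Sigma - λI) = λ² - trace · λ + det = 0.
  trace = 3 + 8 = 11, det = 3·8 - (4)² = 8.
Step 2 — discriminant:
  Δ = trace² - 4·det = 121 - 32 = 89.
Step 3 — eigenvalues:
  λ = (trace ± √Δ)/2 = (11 ± 9.434)/2,
  λ_1 = 10.217,  λ_2 = 0.783.

Step 4 — unit eigenvector for λ_1: solve (Sigma - λ_1 I)v = 0. First row:
  (3 - 10.217)·v_x + (4)·v_y = 0, i.e. (-7.217)·v_x + (4)·v_y = 0,
  so v ∝ (b, λ_1 - a) = (4, 7.217) = u.
  ||u|| = √((4)² + (7.217)²) = √(68.085) ≈ 8.2514,
  v_1 = u/||u|| ≈ (0.4848, 0.8746) (||v_1|| = 1).

λ_1 = 10.217,  λ_2 = 0.783;  v_1 ≈ (0.4848, 0.8746)


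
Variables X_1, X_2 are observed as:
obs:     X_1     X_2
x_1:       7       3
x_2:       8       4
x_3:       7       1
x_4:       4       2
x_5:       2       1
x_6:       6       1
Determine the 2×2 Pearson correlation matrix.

Step 1 — column means:
  mean(X_1) = (7 + 8 + 7 + 4 + 2 + 6) / 6 = 34/6 = 5.6667
  mean(X_2) = (3 + 4 + 1 + 2 + 1 + 1) / 6 = 12/6 = 2

Step 2 — sample variances and covariances s[i,j] = (1/(n-1)) · Σ_k (x_{k,i} - mean_i) · (x_{k,j} - mean_j), with n-1 = 5:
  s[X_1,X_1] = ((1.3333)·(1.3333) + (2.3333)·(2.3333) + (1.3333)·(1.3333) + (-1.6667)·(-1.6667) + (-3.6667)·(-3.6667) + (0.3333)·(0.3333)) / 5 = 25.3333/5 = 5.0667
  s[X_1,X_2] = ((1.3333)·(1) + (2.3333)·(2) + (1.3333)·(-1) + (-1.6667)·(0) + (-3.6667)·(-1) + (0.3333)·(-1)) / 5 = 8/5 = 1.6
  s[X_2,X_2] = ((1)·(1) + (2)·(2) + (-1)·(-1) + (0)·(0) + (-1)·(-1) + (-1)·(-1)) / 5 = 8/5 = 1.6
  Sample standard deviations s_i = √(s[i,i]):
  s(X_1) = √(5.0667) = 2.2509
  s(X_2) = √(1.6) = 1.2649

Step 3 — r_{ij} = s_{ij} / (s_i · s_j):
  r[X_1,X_1] = 1 (diagonal).
  r[X_1,X_2] = 1.6 / (2.2509 · 1.2649) = 1.6 / 2.8472 = 0.562
  r[X_2,X_2] = 1 (diagonal).

R is symmetric with unit diagonal. Assembling:

R = [[1, 0.562],
 [0.562, 1]]


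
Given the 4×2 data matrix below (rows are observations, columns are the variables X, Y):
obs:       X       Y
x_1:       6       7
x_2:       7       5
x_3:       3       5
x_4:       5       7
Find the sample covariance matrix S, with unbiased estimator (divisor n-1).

Step 1 — column means:
  mean(X) = (6 + 7 + 3 + 5) / 4 = 21/4 = 5.25
  mean(Y) = (7 + 5 + 5 + 7) / 4 = 24/4 = 6

Step 2 — sample covariance S[i,j] = (1/(n-1)) · Σ_k (x_{k,i} - mean_i) · (x_{k,j} - mean_j), with n-1 = 3.
  S[X,X] = ((0.75)·(0.75) + (1.75)·(1.75) + (-2.25)·(-2.25) + (-0.25)·(-0.25)) / 3 = 8.75/3 = 2.9167
  S[X,Y] = ((0.75)·(1) + (1.75)·(-1) + (-2.25)·(-1) + (-0.25)·(1)) / 3 = 1/3 = 0.3333
  S[Y,Y] = ((1)·(1) + (-1)·(-1) + (-1)·(-1) + (1)·(1)) / 3 = 4/3 = 1.3333

S is symmetric (S[j,i] = S[i,j]). Assembling:

S = [[2.9167, 0.3333],
 [0.3333, 1.3333]]


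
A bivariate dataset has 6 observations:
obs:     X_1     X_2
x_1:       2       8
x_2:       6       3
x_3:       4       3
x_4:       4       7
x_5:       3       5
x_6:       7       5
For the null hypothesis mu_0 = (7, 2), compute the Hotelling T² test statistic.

Step 1 — sample mean vector:
  mean(X_1) = (2 + 6 + 4 + 4 + 3 + 7) / 6 = 26/6 = 4.3333
  mean(X_2) = (8 + 3 + 3 + 7 + 5 + 5) / 6 = 31/6 = 5.1667
  x̄ = (4.3333, 5.1667),  deviation x̄ - mu_0 = (4.3333, 5.1667) - (7, 2) = (-2.6667, 3.1667).

Step 2 — sample covariance matrix, S[i,j] = (1/(n-1)) · Σ_k (x_{k,i} - mean_i) · (x_{k,j} - mean_j), divisor n-1 = 5:
  S[X_1,X_1] = ((-2.3333)·(-2.3333) + (1.6667)·(1.6667) + (-0.3333)·(-0.3333) + (-0.3333)·(-0.3333) + (-1.3333)·(-1.3333) + (2.6667)·(2.6667)) / 5 = 17.3333/5 = 3.4667
  S[X_1,X_2] = ((-2.3333)·(2.8333) + (1.6667)·(-2.1667) + (-0.3333)·(-2.1667) + (-0.3333)·(1.8333) + (-1.3333)·(-0.1667) + (2.6667)·(-0.1667)) / 5 = -10.3333/5 = -2.0667
  S[X_2,X_2] = ((2.8333)·(2.8333) + (-2.1667)·(-2.1667) + (-2.1667)·(-2.1667) + (1.8333)·(1.8333) + (-0.1667)·(-0.1667) + (-0.1667)·(-0.1667)) / 5 = 20.8333/5 = 4.1667
  S = [[3.4667, -2.0667],
 [-2.0667, 4.1667]].

Step 3 — invert S. det(S) = 3.4667·4.1667 - (-2.0667)² = 10.1733.
  S^{-1} = (1/det) · [[d, -b], [-b, a]] = [[0.4096, 0.2031],
 [0.2031, 0.3408]].

Step 4 — quadratic form (x̄ - mu_0)^T · S^{-1} · (x̄ - mu_0):
  S^{-1} · (x̄ - mu_0) = (-0.4489, 0.5374),
  (x̄ - mu_0)^T · [...] = (-2.6667)·(-0.4489) + (3.1667)·(0.5374) = 2.8986.

Step 5 — scale by n: T² = 6 · 2.8986 = 17.3919.

T² ≈ 17.3919


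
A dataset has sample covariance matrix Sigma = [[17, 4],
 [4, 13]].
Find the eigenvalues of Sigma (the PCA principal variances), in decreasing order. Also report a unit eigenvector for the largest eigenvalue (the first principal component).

Step 1 — characteristic polynomial of 2×2 Sigma:
  det(Sigma - λI) = λ² - trace · λ + det = 0.
  trace = 17 + 13 = 30, det = 17·13 - (4)² = 205.
Step 2 — discriminant:
  Δ = trace² - 4·det = 900 - 820 = 80.
Step 3 — eigenvalues:
  λ = (trace ± √Δ)/2 = (30 ± 8.9443)/2,
  λ_1 = 19.4721,  λ_2 = 10.5279.

Step 4 — unit eigenvector for λ_1: solve (Sigma - λ_1 I)v = 0. First row:
  (17 - 19.4721)·v_x + (4)·v_y = 0, i.e. (-2.4721)·v_x + (4)·v_y = 0,
  so v ∝ (b, λ_1 - a) = (4, 2.4721) = u.
  ||u|| = √((4)² + (2.4721)²) = √(22.1115) ≈ 4.7023,
  v_1 = u/||u|| ≈ (0.8507, 0.5257) (||v_1|| = 1).

λ_1 = 19.4721,  λ_2 = 10.5279;  v_1 ≈ (0.8507, 0.5257)


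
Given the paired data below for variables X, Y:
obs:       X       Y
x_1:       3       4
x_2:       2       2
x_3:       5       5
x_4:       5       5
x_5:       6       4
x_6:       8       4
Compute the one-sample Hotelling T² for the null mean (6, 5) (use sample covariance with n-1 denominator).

Step 1 — sample mean vector:
  mean(X) = (3 + 2 + 5 + 5 + 6 + 8) / 6 = 29/6 = 4.8333
  mean(Y) = (4 + 2 + 5 + 5 + 4 + 4) / 6 = 24/6 = 4
  x̄ = (4.8333, 4),  deviation x̄ - mu_0 = (4.8333, 4) - (6, 5) = (-1.1667, -1).

Step 2 — sample covariance matrix, S[i,j] = (1/(n-1)) · Σ_k (x_{k,i} - mean_i) · (x_{k,j} - mean_j), divisor n-1 = 5:
  S[X,X] = ((-1.8333)·(-1.8333) + (-2.8333)·(-2.8333) + (0.1667)·(0.1667) + (0.1667)·(0.1667) + (1.1667)·(1.1667) + (3.1667)·(3.1667)) / 5 = 22.8333/5 = 4.5667
  S[X,Y] = ((-1.8333)·(0) + (-2.8333)·(-2) + (0.1667)·(1) + (0.1667)·(1) + (1.1667)·(0) + (3.1667)·(0)) / 5 = 6/5 = 1.2
  S[Y,Y] = ((0)·(0) + (-2)·(-2) + (1)·(1) + (1)·(1) + (0)·(0) + (0)·(0)) / 5 = 6/5 = 1.2
  S = [[4.5667, 1.2],
 [1.2, 1.2]].

Step 3 — invert S. det(S) = 4.5667·1.2 - (1.2)² = 4.04.
  S^{-1} = (1/det) · [[d, -b], [-b, a]] = [[0.297, -0.297],
 [-0.297, 1.1304]].

Step 4 — quadratic form (x̄ - mu_0)^T · S^{-1} · (x̄ - mu_0):
  S^{-1} · (x̄ - mu_0) = (-0.0495, -0.7838),
  (x̄ - mu_0)^T · [...] = (-1.1667)·(-0.0495) + (-1)·(-0.7838) = 0.8416.

Step 5 — scale by n: T² = 6 · 0.8416 = 5.0495.

T² ≈ 5.0495


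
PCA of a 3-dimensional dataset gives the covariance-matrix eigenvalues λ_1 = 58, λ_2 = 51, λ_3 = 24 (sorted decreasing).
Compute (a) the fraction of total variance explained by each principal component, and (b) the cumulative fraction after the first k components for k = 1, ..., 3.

Step 1 — total variance = trace(Sigma) = Σ λ_i = 58 + 51 + 24 = 133.

Step 2 — fraction explained by component i = λ_i / Σ λ:
  PC1: 58/133 = 0.4361
  PC2: 51/133 = 0.3835
  PC3: 24/133 = 0.1805

Step 3 — cumulative fraction after k components = (λ_1 + ... + λ_k) / Σ λ:
  k = 1: 58/133 = 0.4361
  k = 2: (58 + 51)/133 = 109/133 = 0.8195
  k = 3: (58 + 51 + 24)/133 = 133/133 = 1

Summary (fraction, with percent):

explained: PC1 0.4361 (43.61%), PC2 0.3835 (38.35%), PC3 0.1805 (18.05%);  cumulative: 0.4361, 0.8195, 1


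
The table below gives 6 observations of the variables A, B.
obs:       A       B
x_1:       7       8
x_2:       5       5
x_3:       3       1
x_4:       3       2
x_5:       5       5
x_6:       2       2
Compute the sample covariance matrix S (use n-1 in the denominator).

Step 1 — column means:
  mean(A) = (7 + 5 + 3 + 3 + 5 + 2) / 6 = 25/6 = 4.1667
  mean(B) = (8 + 5 + 1 + 2 + 5 + 2) / 6 = 23/6 = 3.8333

Step 2 — sample covariance S[i,j] = (1/(n-1)) · Σ_k (x_{k,i} - mean_i) · (x_{k,j} - mean_j), with n-1 = 5.
  S[A,A] = ((2.8333)·(2.8333) + (0.8333)·(0.8333) + (-1.1667)·(-1.1667) + (-1.1667)·(-1.1667) + (0.8333)·(0.8333) + (-2.1667)·(-2.1667)) / 5 = 16.8333/5 = 3.3667
  S[A,B] = ((2.8333)·(4.1667) + (0.8333)·(1.1667) + (-1.1667)·(-2.8333) + (-1.1667)·(-1.8333) + (0.8333)·(1.1667) + (-2.1667)·(-1.8333)) / 5 = 23.1667/5 = 4.6333
  S[B,B] = ((4.1667)·(4.1667) + (1.1667)·(1.1667) + (-2.8333)·(-2.8333) + (-1.8333)·(-1.8333) + (1.1667)·(1.1667) + (-1.8333)·(-1.8333)) / 5 = 34.8333/5 = 6.9667

S is symmetric (S[j,i] = S[i,j]). Assembling:

S = [[3.3667, 4.6333],
 [4.6333, 6.9667]]


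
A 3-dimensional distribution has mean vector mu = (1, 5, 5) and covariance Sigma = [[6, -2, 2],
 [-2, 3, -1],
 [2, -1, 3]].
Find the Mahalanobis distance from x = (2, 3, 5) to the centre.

Step 1 — centre the observation: (x - mu) = (1, -2, 0).

Step 2 — invert Sigma (cofactor / det for 3×3, or solve directly):
  Sigma^{-1} = [[0.25, 0.125, -0.125],
 [0.125, 0.4375, 0.0625],
 [-0.125, 0.0625, 0.4375]].

Step 3 — form the quadratic (x - mu)^T · Sigma^{-1} · (x - mu):
  Sigma^{-1} · (x - mu) = (0, -0.75, -0.25).
  (x - mu)^T · [Sigma^{-1} · (x - mu)] = (1)·(0) + (-2)·(-0.75) + (0)·(-0.25) = 1.5.

Step 4 — take square root: d = √(1.5) ≈ 1.2247.

d(x, mu) = √(1.5) ≈ 1.2247


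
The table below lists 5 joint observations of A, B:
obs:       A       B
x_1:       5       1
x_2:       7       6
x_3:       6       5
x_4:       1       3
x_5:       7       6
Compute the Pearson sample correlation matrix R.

Step 1 — column means:
  mean(A) = (5 + 7 + 6 + 1 + 7) / 5 = 26/5 = 5.2
  mean(B) = (1 + 6 + 5 + 3 + 6) / 5 = 21/5 = 4.2

Step 2 — sample variances and covariances s[i,j] = (1/(n-1)) · Σ_k (x_{k,i} - mean_i) · (x_{k,j} - mean_j), with n-1 = 4:
  s[A,A] = ((-0.2)·(-0.2) + (1.8)·(1.8) + (0.8)·(0.8) + (-4.2)·(-4.2) + (1.8)·(1.8)) / 4 = 24.8/4 = 6.2
  s[A,B] = ((-0.2)·(-3.2) + (1.8)·(1.8) + (0.8)·(0.8) + (-4.2)·(-1.2) + (1.8)·(1.8)) / 4 = 12.8/4 = 3.2
  s[B,B] = ((-3.2)·(-3.2) + (1.8)·(1.8) + (0.8)·(0.8) + (-1.2)·(-1.2) + (1.8)·(1.8)) / 4 = 18.8/4 = 4.7
  Sample standard deviations s_i = √(s[i,i]):
  s(A) = √(6.2) = 2.49
  s(B) = √(4.7) = 2.1679

Step 3 — r_{ij} = s_{ij} / (s_i · s_j):
  r[A,A] = 1 (diagonal).
  r[A,B] = 3.2 / (2.49 · 2.1679) = 3.2 / 5.3981 = 0.5928
  r[B,B] = 1 (diagonal).

R is symmetric with unit diagonal. Assembling:

R = [[1, 0.5928],
 [0.5928, 1]]


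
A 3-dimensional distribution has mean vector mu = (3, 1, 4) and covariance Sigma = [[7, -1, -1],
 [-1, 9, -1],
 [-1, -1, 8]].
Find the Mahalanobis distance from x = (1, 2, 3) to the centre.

Step 1 — centre the observation: (x - mu) = (-2, 1, -1).

Step 2 — invert Sigma (cofactor / det for 3×3, or solve directly):
  Sigma^{-1} = [[0.1485, 0.0188, 0.0209],
 [0.0188, 0.1151, 0.0167],
 [0.0209, 0.0167, 0.1297]].

Step 3 — form the quadratic (x - mu)^T · Sigma^{-1} · (x - mu):
  Sigma^{-1} · (x - mu) = (-0.2992, 0.0607, -0.1548).
  (x - mu)^T · [Sigma^{-1} · (x - mu)] = (-2)·(-0.2992) + (1)·(0.0607) + (-1)·(-0.1548) = 0.8138.

Step 4 — take square root: d = √(0.8138) ≈ 0.9021.

d(x, mu) = √(0.8138) ≈ 0.9021


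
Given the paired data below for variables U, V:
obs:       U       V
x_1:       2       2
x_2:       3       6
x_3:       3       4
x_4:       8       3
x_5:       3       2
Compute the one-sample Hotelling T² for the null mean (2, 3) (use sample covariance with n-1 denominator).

Step 1 — sample mean vector:
  mean(U) = (2 + 3 + 3 + 8 + 3) / 5 = 19/5 = 3.8
  mean(V) = (2 + 6 + 4 + 3 + 2) / 5 = 17/5 = 3.4
  x̄ = (3.8, 3.4),  deviation x̄ - mu_0 = (3.8, 3.4) - (2, 3) = (1.8, 0.4).

Step 2 — sample covariance matrix, S[i,j] = (1/(n-1)) · Σ_k (x_{k,i} - mean_i) · (x_{k,j} - mean_j), divisor n-1 = 4:
  S[U,U] = ((-1.8)·(-1.8) + (-0.8)·(-0.8) + (-0.8)·(-0.8) + (4.2)·(4.2) + (-0.8)·(-0.8)) / 4 = 22.8/4 = 5.7
  S[U,V] = ((-1.8)·(-1.4) + (-0.8)·(2.6) + (-0.8)·(0.6) + (4.2)·(-0.4) + (-0.8)·(-1.4)) / 4 = -0.6/4 = -0.15
  S[V,V] = ((-1.4)·(-1.4) + (2.6)·(2.6) + (0.6)·(0.6) + (-0.4)·(-0.4) + (-1.4)·(-1.4)) / 4 = 11.2/4 = 2.8
  S = [[5.7, -0.15],
 [-0.15, 2.8]].

Step 3 — invert S. det(S) = 5.7·2.8 - (-0.15)² = 15.9375.
  S^{-1} = (1/det) · [[d, -b], [-b, a]] = [[0.1757, 0.0094],
 [0.0094, 0.3576]].

Step 4 — quadratic form (x̄ - mu_0)^T · S^{-1} · (x̄ - mu_0):
  S^{-1} · (x̄ - mu_0) = (0.32, 0.16),
  (x̄ - mu_0)^T · [...] = (1.8)·(0.32) + (0.4)·(0.16) = 0.64.

Step 5 — scale by n: T² = 5 · 0.64 = 3.2.

T² ≈ 3.2


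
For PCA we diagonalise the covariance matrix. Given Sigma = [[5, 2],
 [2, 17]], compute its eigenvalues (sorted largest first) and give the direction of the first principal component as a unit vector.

Step 1 — characteristic polynomial of 2×2 Sigma:
  det(Sigma - λI) = λ² - trace · λ + det = 0.
  trace = 5 + 17 = 22, det = 5·17 - (2)² = 81.
Step 2 — discriminant:
  Δ = trace² - 4·det = 484 - 324 = 160.
Step 3 — eigenvalues:
  λ = (trace ± √Δ)/2 = (22 ± 12.6491)/2,
  λ_1 = 17.3246,  λ_2 = 4.6754.

Step 4 — unit eigenvector for λ_1: solve (Sigma - λ_1 I)v = 0. First row:
  (5 - 17.3246)·v_x + (2)·v_y = 0, i.e. (-12.3246)·v_x + (2)·v_y = 0,
  so v ∝ (b, λ_1 - a) = (2, 12.3246) = u.
  ||u|| = √((2)² + (12.3246)²) = √(155.8947) ≈ 12.4858,
  v_1 = u/||u|| ≈ (0.1602, 0.9871) (||v_1|| = 1).

λ_1 = 17.3246,  λ_2 = 4.6754;  v_1 ≈ (0.1602, 0.9871)


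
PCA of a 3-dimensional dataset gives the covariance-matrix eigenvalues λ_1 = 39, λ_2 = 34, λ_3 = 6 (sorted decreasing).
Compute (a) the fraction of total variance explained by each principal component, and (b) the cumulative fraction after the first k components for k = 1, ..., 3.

Step 1 — total variance = trace(Sigma) = Σ λ_i = 39 + 34 + 6 = 79.

Step 2 — fraction explained by component i = λ_i / Σ λ:
  PC1: 39/79 = 0.4937
  PC2: 34/79 = 0.4304
  PC3: 6/79 = 0.0759

Step 3 — cumulative fraction after k components = (λ_1 + ... + λ_k) / Σ λ:
  k = 1: 39/79 = 0.4937
  k = 2: (39 + 34)/79 = 73/79 = 0.9241
  k = 3: (39 + 34 + 6)/79 = 79/79 = 1

Summary (fraction, with percent):

explained: PC1 0.4937 (49.37%), PC2 0.4304 (43.04%), PC3 0.0759 (7.59%);  cumulative: 0.4937, 0.9241, 1


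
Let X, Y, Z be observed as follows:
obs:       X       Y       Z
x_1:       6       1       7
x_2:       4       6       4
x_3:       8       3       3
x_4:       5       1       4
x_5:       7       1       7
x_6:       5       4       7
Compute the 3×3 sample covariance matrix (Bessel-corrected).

Step 1 — column means:
  mean(X) = (6 + 4 + 8 + 5 + 7 + 5) / 6 = 35/6 = 5.8333
  mean(Y) = (1 + 6 + 3 + 1 + 1 + 4) / 6 = 16/6 = 2.6667
  mean(Z) = (7 + 4 + 3 + 4 + 7 + 7) / 6 = 32/6 = 5.3333

Step 2 — sample covariance S[i,j] = (1/(n-1)) · Σ_k (x_{k,i} - mean_i) · (x_{k,j} - mean_j), with n-1 = 5.
  S[X,X] = ((0.1667)·(0.1667) + (-1.8333)·(-1.8333) + (2.1667)·(2.1667) + (-0.8333)·(-0.8333) + (1.1667)·(1.1667) + (-0.8333)·(-0.8333)) / 5 = 10.8333/5 = 2.1667
  S[X,Y] = ((0.1667)·(-1.6667) + (-1.8333)·(3.3333) + (2.1667)·(0.3333) + (-0.8333)·(-1.6667) + (1.1667)·(-1.6667) + (-0.8333)·(1.3333)) / 5 = -7.3333/5 = -1.4667
  S[X,Z] = ((0.1667)·(1.6667) + (-1.8333)·(-1.3333) + (2.1667)·(-2.3333) + (-0.8333)·(-1.3333) + (1.1667)·(1.6667) + (-0.8333)·(1.6667)) / 5 = -0.6667/5 = -0.1333
  S[Y,Y] = ((-1.6667)·(-1.6667) + (3.3333)·(3.3333) + (0.3333)·(0.3333) + (-1.6667)·(-1.6667) + (-1.6667)·(-1.6667) + (1.3333)·(1.3333)) / 5 = 21.3333/5 = 4.2667
  S[Y,Z] = ((-1.6667)·(1.6667) + (3.3333)·(-1.3333) + (0.3333)·(-2.3333) + (-1.6667)·(-1.3333) + (-1.6667)·(1.6667) + (1.3333)·(1.6667)) / 5 = -6.3333/5 = -1.2667
  S[Z,Z] = ((1.6667)·(1.6667) + (-1.3333)·(-1.3333) + (-2.3333)·(-2.3333) + (-1.3333)·(-1.3333) + (1.6667)·(1.6667) + (1.6667)·(1.6667)) / 5 = 17.3333/5 = 3.4667

S is symmetric (S[j,i] = S[i,j]). Assembling:

S = [[2.1667, -1.4667, -0.1333],
 [-1.4667, 4.2667, -1.2667],
 [-0.1333, -1.2667, 3.4667]]


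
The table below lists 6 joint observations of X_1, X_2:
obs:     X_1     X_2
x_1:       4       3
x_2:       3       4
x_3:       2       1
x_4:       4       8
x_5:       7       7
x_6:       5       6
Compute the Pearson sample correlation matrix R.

Step 1 — column means:
  mean(X_1) = (4 + 3 + 2 + 4 + 7 + 5) / 6 = 25/6 = 4.1667
  mean(X_2) = (3 + 4 + 1 + 8 + 7 + 6) / 6 = 29/6 = 4.8333

Step 2 — sample variances and covariances s[i,j] = (1/(n-1)) · Σ_k (x_{k,i} - mean_i) · (x_{k,j} - mean_j), with n-1 = 5:
  s[X_1,X_1] = ((-0.1667)·(-0.1667) + (-1.1667)·(-1.1667) + (-2.1667)·(-2.1667) + (-0.1667)·(-0.1667) + (2.8333)·(2.8333) + (0.8333)·(0.8333)) / 5 = 14.8333/5 = 2.9667
  s[X_1,X_2] = ((-0.1667)·(-1.8333) + (-1.1667)·(-0.8333) + (-2.1667)·(-3.8333) + (-0.1667)·(3.1667) + (2.8333)·(2.1667) + (0.8333)·(1.1667)) / 5 = 16.1667/5 = 3.2333
  s[X_2,X_2] = ((-1.8333)·(-1.8333) + (-0.8333)·(-0.8333) + (-3.8333)·(-3.8333) + (3.1667)·(3.1667) + (2.1667)·(2.1667) + (1.1667)·(1.1667)) / 5 = 34.8333/5 = 6.9667
  Sample standard deviations s_i = √(s[i,i]):
  s(X_1) = √(2.9667) = 1.7224
  s(X_2) = √(6.9667) = 2.6394

Step 3 — r_{ij} = s_{ij} / (s_i · s_j):
  r[X_1,X_1] = 1 (diagonal).
  r[X_1,X_2] = 3.2333 / (1.7224 · 2.6394) = 3.2333 / 4.5462 = 0.7112
  r[X_2,X_2] = 1 (diagonal).

R is symmetric with unit diagonal. Assembling:

R = [[1, 0.7112],
 [0.7112, 1]]


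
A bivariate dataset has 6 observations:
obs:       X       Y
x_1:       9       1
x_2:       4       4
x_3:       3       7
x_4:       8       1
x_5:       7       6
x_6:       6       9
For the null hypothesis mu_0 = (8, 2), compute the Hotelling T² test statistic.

Step 1 — sample mean vector:
  mean(X) = (9 + 4 + 3 + 8 + 7 + 6) / 6 = 37/6 = 6.1667
  mean(Y) = (1 + 4 + 7 + 1 + 6 + 9) / 6 = 28/6 = 4.6667
  x̄ = (6.1667, 4.6667),  deviation x̄ - mu_0 = (6.1667, 4.6667) - (8, 2) = (-1.8333, 2.6667).

Step 2 — sample covariance matrix, S[i,j] = (1/(n-1)) · Σ_k (x_{k,i} - mean_i) · (x_{k,j} - mean_j), divisor n-1 = 5:
  S[X,X] = ((2.8333)·(2.8333) + (-2.1667)·(-2.1667) + (-3.1667)·(-3.1667) + (1.8333)·(1.8333) + (0.8333)·(0.8333) + (-0.1667)·(-0.1667)) / 5 = 26.8333/5 = 5.3667
  S[X,Y] = ((2.8333)·(-3.6667) + (-2.1667)·(-0.6667) + (-3.1667)·(2.3333) + (1.8333)·(-3.6667) + (0.8333)·(1.3333) + (-0.1667)·(4.3333)) / 5 = -22.6667/5 = -4.5333
  S[Y,Y] = ((-3.6667)·(-3.6667) + (-0.6667)·(-0.6667) + (2.3333)·(2.3333) + (-3.6667)·(-3.6667) + (1.3333)·(1.3333) + (4.3333)·(4.3333)) / 5 = 53.3333/5 = 10.6667
  S = [[5.3667, -4.5333],
 [-4.5333, 10.6667]].

Step 3 — invert S. det(S) = 5.3667·10.6667 - (-4.5333)² = 36.6933.
  S^{-1} = (1/det) · [[d, -b], [-b, a]] = [[0.2907, 0.1235],
 [0.1235, 0.1463]].

Step 4 — quadratic form (x̄ - mu_0)^T · S^{-1} · (x̄ - mu_0):
  S^{-1} · (x̄ - mu_0) = (-0.2035, 0.1635),
  (x̄ - mu_0)^T · [...] = (-1.8333)·(-0.2035) + (2.6667)·(0.1635) = 0.8091.

Step 5 — scale by n: T² = 6 · 0.8091 = 4.8547.

T² ≈ 4.8547


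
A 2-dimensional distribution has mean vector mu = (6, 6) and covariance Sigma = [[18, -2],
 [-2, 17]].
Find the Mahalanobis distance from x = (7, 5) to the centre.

Step 1 — centre the observation: (x - mu) = (1, -1).

Step 2 — invert Sigma. det(Sigma) = 18·17 - (-2)² = 302.
  Sigma^{-1} = (1/det) · [[d, -b], [-b, a]] = [[0.0563, 0.0066],
 [0.0066, 0.0596]].

Step 3 — form the quadratic (x - mu)^T · Sigma^{-1} · (x - mu):
  Sigma^{-1} · (x - mu) = (0.0497, -0.053).
  (x - mu)^T · [Sigma^{-1} · (x - mu)] = (1)·(0.0497) + (-1)·(-0.053) = 0.1026.

Step 4 — take square root: d = √(0.1026) ≈ 0.3204.

d(x, mu) = √(0.1026) ≈ 0.3204


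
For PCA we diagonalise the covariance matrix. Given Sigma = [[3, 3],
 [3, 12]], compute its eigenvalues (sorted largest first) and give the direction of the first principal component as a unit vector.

Step 1 — characteristic polynomial of 2×2 Sigma:
  det(Sigma - λI) = λ² - trace · λ + det = 0.
  trace = 3 + 12 = 15, det = 3·12 - (3)² = 27.
Step 2 — discriminant:
  Δ = trace² - 4·det = 225 - 108 = 117.
Step 3 — eigenvalues:
  λ = (trace ± √Δ)/2 = (15 ± 10.8167)/2,
  λ_1 = 12.9083,  λ_2 = 2.0917.

Step 4 — unit eigenvector for λ_1: solve (Sigma - λ_1 I)v = 0. First row:
  (3 - 12.9083)·v_x + (3)·v_y = 0, i.e. (-9.9083)·v_x + (3)·v_y = 0,
  so v ∝ (b, λ_1 - a) = (3, 9.9083) = u.
  ||u|| = √((3)² + (9.9083)²) = √(107.1749) ≈ 10.3525,
  v_1 = u/||u|| ≈ (0.2898, 0.9571) (||v_1|| = 1).

λ_1 = 12.9083,  λ_2 = 2.0917;  v_1 ≈ (0.2898, 0.9571)


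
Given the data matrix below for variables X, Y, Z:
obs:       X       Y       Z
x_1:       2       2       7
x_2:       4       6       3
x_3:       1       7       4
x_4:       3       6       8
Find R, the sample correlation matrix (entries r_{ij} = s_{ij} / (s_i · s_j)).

Step 1 — column means:
  mean(X) = (2 + 4 + 1 + 3) / 4 = 10/4 = 2.5
  mean(Y) = (2 + 6 + 7 + 6) / 4 = 21/4 = 5.25
  mean(Z) = (7 + 3 + 4 + 8) / 4 = 22/4 = 5.5

Step 2 — sample variances and covariances s[i,j] = (1/(n-1)) · Σ_k (x_{k,i} - mean_i) · (x_{k,j} - mean_j), with n-1 = 3:
  s[X,X] = ((-0.5)·(-0.5) + (1.5)·(1.5) + (-1.5)·(-1.5) + (0.5)·(0.5)) / 3 = 5/3 = 1.6667
  s[X,Y] = ((-0.5)·(-3.25) + (1.5)·(0.75) + (-1.5)·(1.75) + (0.5)·(0.75)) / 3 = 0.5/3 = 0.1667
  s[X,Z] = ((-0.5)·(1.5) + (1.5)·(-2.5) + (-1.5)·(-1.5) + (0.5)·(2.5)) / 3 = -1/3 = -0.3333
  s[Y,Y] = ((-3.25)·(-3.25) + (0.75)·(0.75) + (1.75)·(1.75) + (0.75)·(0.75)) / 3 = 14.75/3 = 4.9167
  s[Y,Z] = ((-3.25)·(1.5) + (0.75)·(-2.5) + (1.75)·(-1.5) + (0.75)·(2.5)) / 3 = -7.5/3 = -2.5
  s[Z,Z] = ((1.5)·(1.5) + (-2.5)·(-2.5) + (-1.5)·(-1.5) + (2.5)·(2.5)) / 3 = 17/3 = 5.6667
  Sample standard deviations s_i = √(s[i,i]):
  s(X) = √(1.6667) = 1.291
  s(Y) = √(4.9167) = 2.2174
  s(Z) = √(5.6667) = 2.3805

Step 3 — r_{ij} = s_{ij} / (s_i · s_j):
  r[X,X] = 1 (diagonal).
  r[X,Y] = 0.1667 / (1.291 · 2.2174) = 0.1667 / 2.8626 = 0.0582
  r[X,Z] = -0.3333 / (1.291 · 2.3805) = -0.3333 / 3.0732 = -0.1085
  r[Y,Y] = 1 (diagonal).
  r[Y,Z] = -2.5 / (2.2174 · 2.3805) = -2.5 / 5.2784 = -0.4736
  r[Z,Z] = 1 (diagonal).

R is symmetric with unit diagonal. Assembling:

R = [[1, 0.0582, -0.1085],
 [0.0582, 1, -0.4736],
 [-0.1085, -0.4736, 1]]


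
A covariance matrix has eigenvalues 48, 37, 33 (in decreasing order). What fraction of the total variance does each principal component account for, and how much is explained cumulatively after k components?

Step 1 — total variance = trace(Sigma) = Σ λ_i = 48 + 37 + 33 = 118.

Step 2 — fraction explained by component i = λ_i / Σ λ:
  PC1: 48/118 = 0.4068
  PC2: 37/118 = 0.3136
  PC3: 33/118 = 0.2797

Step 3 — cumulative fraction after k components = (λ_1 + ... + λ_k) / Σ λ:
  k = 1: 48/118 = 0.4068
  k = 2: (48 + 37)/118 = 85/118 = 0.7203
  k = 3: (48 + 37 + 33)/118 = 118/118 = 1

Summary (fraction, with percent):

explained: PC1 0.4068 (40.68%), PC2 0.3136 (31.36%), PC3 0.2797 (27.97%);  cumulative: 0.4068, 0.7203, 1


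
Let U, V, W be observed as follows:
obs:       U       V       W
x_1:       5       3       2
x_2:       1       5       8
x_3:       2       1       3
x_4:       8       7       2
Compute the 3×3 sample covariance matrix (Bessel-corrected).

Step 1 — column means:
  mean(U) = (5 + 1 + 2 + 8) / 4 = 16/4 = 4
  mean(V) = (3 + 5 + 1 + 7) / 4 = 16/4 = 4
  mean(W) = (2 + 8 + 3 + 2) / 4 = 15/4 = 3.75

Step 2 — sample covariance S[i,j] = (1/(n-1)) · Σ_k (x_{k,i} - mean_i) · (x_{k,j} - mean_j), with n-1 = 3.
  S[U,U] = ((1)·(1) + (-3)·(-3) + (-2)·(-2) + (4)·(4)) / 3 = 30/3 = 10
  S[U,V] = ((1)·(-1) + (-3)·(1) + (-2)·(-3) + (4)·(3)) / 3 = 14/3 = 4.6667
  S[U,W] = ((1)·(-1.75) + (-3)·(4.25) + (-2)·(-0.75) + (4)·(-1.75)) / 3 = -20/3 = -6.6667
  S[V,V] = ((-1)·(-1) + (1)·(1) + (-3)·(-3) + (3)·(3)) / 3 = 20/3 = 6.6667
  S[V,W] = ((-1)·(-1.75) + (1)·(4.25) + (-3)·(-0.75) + (3)·(-1.75)) / 3 = 3/3 = 1
  S[W,W] = ((-1.75)·(-1.75) + (4.25)·(4.25) + (-0.75)·(-0.75) + (-1.75)·(-1.75)) / 3 = 24.75/3 = 8.25

S is symmetric (S[j,i] = S[i,j]). Assembling:

S = [[10, 4.6667, -6.6667],
 [4.6667, 6.6667, 1],
 [-6.6667, 1, 8.25]]


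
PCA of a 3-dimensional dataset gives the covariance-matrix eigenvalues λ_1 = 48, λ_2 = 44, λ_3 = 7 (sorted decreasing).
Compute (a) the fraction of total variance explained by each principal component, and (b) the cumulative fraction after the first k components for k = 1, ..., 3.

Step 1 — total variance = trace(Sigma) = Σ λ_i = 48 + 44 + 7 = 99.

Step 2 — fraction explained by component i = λ_i / Σ λ:
  PC1: 48/99 = 0.4848
  PC2: 44/99 = 0.4444
  PC3: 7/99 = 0.0707

Step 3 — cumulative fraction after k components = (λ_1 + ... + λ_k) / Σ λ:
  k = 1: 48/99 = 0.4848
  k = 2: (48 + 44)/99 = 92/99 = 0.9293
  k = 3: (48 + 44 + 7)/99 = 99/99 = 1

Summary (fraction, with percent):

explained: PC1 0.4848 (48.48%), PC2 0.4444 (44.44%), PC3 0.0707 (7.07%);  cumulative: 0.4848, 0.9293, 1


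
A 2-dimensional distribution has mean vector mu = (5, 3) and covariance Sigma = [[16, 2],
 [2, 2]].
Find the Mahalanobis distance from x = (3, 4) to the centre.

Step 1 — centre the observation: (x - mu) = (-2, 1).

Step 2 — invert Sigma. det(Sigma) = 16·2 - (2)² = 28.
  Sigma^{-1} = (1/det) · [[d, -b], [-b, a]] = [[0.0714, -0.0714],
 [-0.0714, 0.5714]].

Step 3 — form the quadratic (x - mu)^T · Sigma^{-1} · (x - mu):
  Sigma^{-1} · (x - mu) = (-0.2143, 0.7143).
  (x - mu)^T · [Sigma^{-1} · (x - mu)] = (-2)·(-0.2143) + (1)·(0.7143) = 1.1429.

Step 4 — take square root: d = √(1.1429) ≈ 1.069.

d(x, mu) = √(1.1429) ≈ 1.069


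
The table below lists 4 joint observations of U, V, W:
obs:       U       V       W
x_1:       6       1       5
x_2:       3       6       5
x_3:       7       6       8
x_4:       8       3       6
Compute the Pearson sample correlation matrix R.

Step 1 — column means:
  mean(U) = (6 + 3 + 7 + 8) / 4 = 24/4 = 6
  mean(V) = (1 + 6 + 6 + 3) / 4 = 16/4 = 4
  mean(W) = (5 + 5 + 8 + 6) / 4 = 24/4 = 6

Step 2 — sample variances and covariances s[i,j] = (1/(n-1)) · Σ_k (x_{k,i} - mean_i) · (x_{k,j} - mean_j), with n-1 = 3:
  s[U,U] = ((0)·(0) + (-3)·(-3) + (1)·(1) + (2)·(2)) / 3 = 14/3 = 4.6667
  s[U,V] = ((0)·(-3) + (-3)·(2) + (1)·(2) + (2)·(-1)) / 3 = -6/3 = -2
  s[U,W] = ((0)·(-1) + (-3)·(-1) + (1)·(2) + (2)·(0)) / 3 = 5/3 = 1.6667
  s[V,V] = ((-3)·(-3) + (2)·(2) + (2)·(2) + (-1)·(-1)) / 3 = 18/3 = 6
  s[V,W] = ((-3)·(-1) + (2)·(-1) + (2)·(2) + (-1)·(0)) / 3 = 5/3 = 1.6667
  s[W,W] = ((-1)·(-1) + (-1)·(-1) + (2)·(2) + (0)·(0)) / 3 = 6/3 = 2
  Sample standard deviations s_i = √(s[i,i]):
  s(U) = √(4.6667) = 2.1602
  s(V) = √(6) = 2.4495
  s(W) = √(2) = 1.4142

Step 3 — r_{ij} = s_{ij} / (s_i · s_j):
  r[U,U] = 1 (diagonal).
  r[U,V] = -2 / (2.1602 · 2.4495) = -2 / 5.2915 = -0.378
  r[U,W] = 1.6667 / (2.1602 · 1.4142) = 1.6667 / 3.0551 = 0.5455
  r[V,V] = 1 (diagonal).
  r[V,W] = 1.6667 / (2.4495 · 1.4142) = 1.6667 / 3.4641 = 0.4811
  r[W,W] = 1 (diagonal).

R is symmetric with unit diagonal. Assembling:

R = [[1, -0.378, 0.5455],
 [-0.378, 1, 0.4811],
 [0.5455, 0.4811, 1]]


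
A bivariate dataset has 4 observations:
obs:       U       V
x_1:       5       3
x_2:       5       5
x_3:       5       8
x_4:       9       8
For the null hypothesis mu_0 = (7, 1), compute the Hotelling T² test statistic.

Step 1 — sample mean vector:
  mean(U) = (5 + 5 + 5 + 9) / 4 = 24/4 = 6
  mean(V) = (3 + 5 + 8 + 8) / 4 = 24/4 = 6
  x̄ = (6, 6),  deviation x̄ - mu_0 = (6, 6) - (7, 1) = (-1, 5).

Step 2 — sample covariance matrix, S[i,j] = (1/(n-1)) · Σ_k (x_{k,i} - mean_i) · (x_{k,j} - mean_j), divisor n-1 = 3:
  S[U,U] = ((-1)·(-1) + (-1)·(-1) + (-1)·(-1) + (3)·(3)) / 3 = 12/3 = 4
  S[U,V] = ((-1)·(-3) + (-1)·(-1) + (-1)·(2) + (3)·(2)) / 3 = 8/3 = 2.6667
  S[V,V] = ((-3)·(-3) + (-1)·(-1) + (2)·(2) + (2)·(2)) / 3 = 18/3 = 6
  S = [[4, 2.6667],
 [2.6667, 6]].

Step 3 — invert S. det(S) = 4·6 - (2.6667)² = 16.8889.
  S^{-1} = (1/det) · [[d, -b], [-b, a]] = [[0.3553, -0.1579],
 [-0.1579, 0.2368]].

Step 4 — quadratic form (x̄ - mu_0)^T · S^{-1} · (x̄ - mu_0):
  S^{-1} · (x̄ - mu_0) = (-1.1447, 1.3421),
  (x̄ - mu_0)^T · [...] = (-1)·(-1.1447) + (5)·(1.3421) = 7.8553.

Step 5 — scale by n: T² = 4 · 7.8553 = 31.4211.

T² ≈ 31.4211
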